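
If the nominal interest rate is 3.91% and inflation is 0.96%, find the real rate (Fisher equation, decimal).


Formula: (1 + r_real) = (1 + r_nom) / (1 + inflation)
Substituting: (1 + r_real) = 1.0391 / 1.0096
(1 + r_real) = 1.029219
r_real = 1.029219 - 1 = 0.029219

0.029219


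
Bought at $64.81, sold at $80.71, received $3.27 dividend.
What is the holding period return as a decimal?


Formula: HPR = (P1 - P0 + D) / P0
Gain: $80.71 - $64.81 + $3.27 = $19.17
HPR = $19.17 / $64.81 = 0.2958

0.2958


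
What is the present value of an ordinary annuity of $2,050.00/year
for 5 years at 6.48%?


Formula: PV = PMT * (1 - (1+r)^(-n)) / r
Discount factor: (1 + 0.0648)^(-5) = 0.730567
Bracket: 1 - 0.730567 = 0.269433
PV = $2,050.00 * 0.269433 / 0.0648 = $8,523.74

$8,523.74


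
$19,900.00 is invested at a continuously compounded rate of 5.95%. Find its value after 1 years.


Formula: FV = P * e^(r*t)
Exponent: r*t = 0.0595 * 1 = 0.0595
e^(0.0595) = 1.061306
FV = $19,900.00 * 1.061306 = $21,119.98

$21,119.98


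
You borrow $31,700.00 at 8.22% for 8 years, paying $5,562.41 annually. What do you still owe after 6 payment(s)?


Formula: Balance = PV*(1+r)^k - PMT*((1+r)^k - 1)/r
Growth: (1 + 0.0822)^6 = 1.606368
Accumulated factor: ((1+r)^k - 1)/r = 7.376746
Balance = $31,700.00 * 1.606368 - $5,562.41 * 7.376746
Balance = $9,889.40

$9,889.40


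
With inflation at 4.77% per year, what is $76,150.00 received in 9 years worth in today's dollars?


Formula: Real value = nominal / (1 + inflation)^years
Price level: (1 + 0.0477)^9 = 1.521011
Real value = $76,150.00 / 1.521011 = $50,065.37

$50,065.37


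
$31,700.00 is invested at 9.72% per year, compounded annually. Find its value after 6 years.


Formula: FV = P * (1 + r)^n
Substituting: FV = $31,700.00 * (1 + 0.0972)^6
Growth factor: (1.0972)^6 = 1.744676
FV = $31,700.00 * 1.744676 = $55,306.23

$55,306.23


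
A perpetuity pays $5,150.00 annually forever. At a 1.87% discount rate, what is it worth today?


Formula: PV = C / r
Substituting: PV = $5,150.00 / 0.0187
PV = $275,401.07

$275,401.07


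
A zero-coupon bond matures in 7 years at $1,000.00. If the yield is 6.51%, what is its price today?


Formula: Price = FV / (1 + r)^n
Substituting: Price = $1,000.00 / (1 + 0.0651)^7
Discount factor: (1.0651)^7 = 1.555008
Price = $1,000.00 / 1.555008 = $643.08

$643.08


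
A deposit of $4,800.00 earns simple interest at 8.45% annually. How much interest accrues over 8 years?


Formula: I = P * r * t
Substituting: I = $4,800.00 * 0.0845 * 8
Step: I = $4,800.00 * 0.676
I = $3,244.80

$3,244.80


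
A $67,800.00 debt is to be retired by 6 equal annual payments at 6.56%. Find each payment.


Formula: PMT = PV * r / (1 - (1+r)^(-n))
Denominator: 1 - (1 + 0.0656)^(-6) = 0.316978
Numerator: $67,800.00 * 0.0656 = 4447.68
PMT = 4447.68 / 0.316978 = $14,031.51

$14,031.51


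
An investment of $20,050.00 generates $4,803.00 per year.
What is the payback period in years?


Formula: Payback = investment / annual cash flow
Substituting: Payback = $20,050.00 / $4,803.00
Payback = 4.1745 years

4.1745 years


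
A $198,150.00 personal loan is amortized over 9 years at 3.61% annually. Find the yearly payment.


Formula: PMT = PV * r / (1 - (1+r)^(-n))
Denominator: 1 - (1 + 0.0361)^(-9) = 0.27325
Numerator: $198,150.00 * 0.0361 = 7153.215
PMT = 7153.215 / 0.27325 = $26,178.26

$26,178.26


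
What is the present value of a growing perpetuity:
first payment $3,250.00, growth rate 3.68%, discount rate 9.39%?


Formula: PV = C / (r - g)
Spread: r - g = 0.0939 - 0.0368 = 0.0571
Substituting: PV = $3,250.00 / 0.0571
PV = $56,917.69

$56,917.69


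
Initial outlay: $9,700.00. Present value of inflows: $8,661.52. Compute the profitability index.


Formula: PI = PV(cash flows) / initial investment
Substituting: PI = $8,661.52 / $9,700.00
PI = 0.8929

0.8929


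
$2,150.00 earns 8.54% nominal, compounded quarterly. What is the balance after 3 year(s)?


Formula: FV = P * (1 + r/m)^(m*t)
Period rate: r/m = 0.0854 / 4 = 0.02135
Total periods: m*t = 4 * 3 = 12
Growth factor: (1 + 0.02135)^12 = 1.288532
FV = $2,150.00 * 1.288532 = $2,770.34

$2,770.34


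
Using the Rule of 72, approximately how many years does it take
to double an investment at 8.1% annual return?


Formula: Years ≈ 72 / r
Substituting: Years ≈ 72 / 8.1
Years ≈ 8.9

8.9 years


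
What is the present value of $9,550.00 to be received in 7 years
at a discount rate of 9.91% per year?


Formula: PV = FV / (1 + r)^n
Substituting: PV = $9,550.00 / (1 + 0.0991)^7
Discount factor: (1.0991)^7 = 1.937584
PV = $9,550.00 / 1.937584 = $4,928.82

$4,928.82


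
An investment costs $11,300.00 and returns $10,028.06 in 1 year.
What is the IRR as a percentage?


Formula: IRR = C1/C0 - 1
Substituting: IRR = $10,028.06 / $11,300.00 - 1
Ratio: 0.887439 - 1 = -0.112561
IRR = -11.2561%

-11.2561%


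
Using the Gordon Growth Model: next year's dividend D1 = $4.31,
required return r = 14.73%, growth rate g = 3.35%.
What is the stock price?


Formula: P = D1 / (r - g)
Spread: r - g = 0.1473 - 0.0335 = 0.1138
Substituting: P = $4.31 / 0.1138
P = $37.87

$37.87


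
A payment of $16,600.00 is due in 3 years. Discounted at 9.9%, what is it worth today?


Formula: PV = FV / (1 + r)^n
Substituting: PV = $16,600.00 / (1 + 0.099)^3
Discount factor: (1.099)^3 = 1.327373
PV = $16,600.00 / 1.327373 = $12,505.90

$12,505.90


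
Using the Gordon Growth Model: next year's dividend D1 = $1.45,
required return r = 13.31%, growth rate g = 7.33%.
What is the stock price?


Formula: P = D1 / (r - g)
Spread: r - g = 0.1331 - 0.0733 = 0.0598
Substituting: P = $1.45 / 0.0598
P = $24.25

$24.25


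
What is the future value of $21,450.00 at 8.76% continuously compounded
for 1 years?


Formula: FV = P * e^(r*t)
Exponent: r*t = 0.0876 * 1 = 0.0876
e^(0.0876) = 1.091551
FV = $21,450.00 * 1.091551 = $23,413.78

$23,413.78


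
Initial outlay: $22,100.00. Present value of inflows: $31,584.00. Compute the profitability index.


Formula: PI = PV(cash flows) / initial investment
Substituting: PI = $31,584.00 / $22,100.00
PI = 1.4291

1.4291


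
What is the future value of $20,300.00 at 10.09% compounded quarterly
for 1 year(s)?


Formula: FV = P * (1 + r/m)^(m*t)
Period rate: r/m = 0.1009 / 4 = 0.025225
Total periods: m*t = 4 * 1 = 4
Growth factor: (1 + 0.025225)^4 = 1.104782
FV = $20,300.00 * 1.104782 = $22,427.08

$22,427.08


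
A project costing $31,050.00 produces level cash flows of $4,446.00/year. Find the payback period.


Formula: Payback = investment / annual cash flow
Substituting: Payback = $31,050.00 / $4,446.00
Payback = 6.9838 years

6.9838 years


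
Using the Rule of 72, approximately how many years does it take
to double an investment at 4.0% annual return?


Formula: Years ≈ 72 / r
Substituting: Years ≈ 72 / 4.0
Years ≈ 18.0

18.0 years


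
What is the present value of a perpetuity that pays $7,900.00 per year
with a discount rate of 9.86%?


Formula: PV = C / r
Substituting: PV = $7,900.00 / 0.0986
PV = $80,121.70

$80,121.70


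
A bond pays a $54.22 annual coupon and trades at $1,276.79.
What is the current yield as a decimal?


Formula: Current yield = annual coupon / price
Substituting: CY = $54.22 / $1,276.79
CY = 0.042466

0.042466


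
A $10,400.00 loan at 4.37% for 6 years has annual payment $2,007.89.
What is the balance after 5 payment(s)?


Formula: Balance = PV*(1+r)^k - PMT*((1+r)^k - 1)/r
Growth: (1 + 0.0437)^5 = 1.23845
Accumulated factor: ((1+r)^k - 1)/r = 5.456518
Balance = $10,400.00 * 1.23845 - $2,007.89 * 5.456518
Balance = $1,923.79

$1,923.79


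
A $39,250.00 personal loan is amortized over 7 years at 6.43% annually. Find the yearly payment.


Formula: PMT = PV * r / (1 - (1+r)^(-n))
Denominator: 1 - (1 + 0.0643)^(-7) = 0.353525
Numerator: $39,250.00 * 0.0643 = 2523.775
PMT = 2523.775 / 0.353525 = $7,138.88

$7,138.88


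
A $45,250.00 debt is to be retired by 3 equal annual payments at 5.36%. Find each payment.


Formula: PMT = PV * r / (1 - (1+r)^(-n))
Denominator: 1 - (1 + 0.0536)^(-3) = 0.144987
Numerator: $45,250.00 * 0.0536 = 2425.4
PMT = 2425.4 / 0.144987 = $16,728.40

$16,728.40


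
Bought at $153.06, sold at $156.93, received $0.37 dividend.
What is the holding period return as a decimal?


Formula: HPR = (P1 - P0 + D) / P0
Gain: $156.93 - $153.06 + $0.37 = $4.24
HPR = $4.24 / $153.06 = 0.0277

0.0277


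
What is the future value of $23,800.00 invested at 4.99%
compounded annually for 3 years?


Formula: FV = P * (1 + r)^n
Substituting: FV = $23,800.00 * (1 + 0.0499)^3
Growth factor: (1.0499)^3 = 1.157294
FV = $23,800.00 * 1.157294 = $27,543.60

$27,543.60


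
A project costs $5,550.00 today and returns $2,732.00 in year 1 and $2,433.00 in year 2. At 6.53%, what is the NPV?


Formula: NPV = C0 + C1/(1+r) + C2/(1+r)^2
Discount C1: $2,732.00 / (1 + 0.0653) = $2,564.54
Discount C2: $2,433.00 / (1 + 0.0653)^2 = $2,143.87
NPV = -$5,550.00 + $2,564.54 + $2,143.87 = -$841.60

-$841.60


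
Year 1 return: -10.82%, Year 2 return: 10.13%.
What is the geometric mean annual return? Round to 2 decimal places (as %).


Formula: Geometric mean = ((1+r1)*(1+r2))^(1/2) - 1
Product: (1 + -0.1082) * (1 + 0.1013) = 0.8918 * 1.1013 = 0.982139
Square root: 0.982139^0.5 = 0.991029
Geometric mean = 0.991029 - 1 = -0.008971
As percentage: -0.90%

-0.90%


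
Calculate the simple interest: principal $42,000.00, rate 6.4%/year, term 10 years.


Formula: I = P * r * t
Substituting: I = $42,000.00 * 0.064 * 10
Step: I = $42,000.00 * 0.64
I = $26,880.00

$26,880.00


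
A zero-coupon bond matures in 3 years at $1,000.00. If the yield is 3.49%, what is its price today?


Formula: Price = FV / (1 + r)^n
Substituting: Price = $1,000.00 / (1 + 0.0349)^3
Discount factor: (1.0349)^3 = 1.108397
Price = $1,000.00 / 1.108397 = $902.20

$902.20


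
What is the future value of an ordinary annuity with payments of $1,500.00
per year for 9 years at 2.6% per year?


Formula: FV = PMT * ((1+r)^n - 1) / r
Growth factor: (1 + 0.026)^9 = 1.259871
Numerator: 1.259871 - 1 = 0.259871
FV = $1,500.00 * 0.259871 / 0.026 = $14,992.59

$14,992.59


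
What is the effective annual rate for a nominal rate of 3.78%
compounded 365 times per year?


Formula: EAR = (1 + r/m)^m - 1
Period rate: r/m = 0.0378 / 365 = 0.000104
Compounding: (1 + 0.000104)^365 = 1.038521
EAR = 1.038521 - 1 = 0.038521

0.038521


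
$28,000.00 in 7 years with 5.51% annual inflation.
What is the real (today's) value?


Formula: Real value = nominal / (1 + inflation)^years
Price level: (1 + 0.0551)^7 = 1.455645
Real value = $28,000.00 / 1.455645 = $19,235.46

$19,235.46


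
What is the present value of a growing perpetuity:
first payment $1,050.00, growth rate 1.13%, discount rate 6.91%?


Formula: PV = C / (r - g)
Spread: r - g = 0.0691 - 0.0113 = 0.0578
Substituting: PV = $1,050.00 / 0.0578
PV = $18,166.09

$18,166.09


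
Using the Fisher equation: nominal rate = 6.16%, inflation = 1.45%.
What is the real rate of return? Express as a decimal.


Formula: (1 + r_real) = (1 + r_nom) / (1 + inflation)
Substituting: (1 + r_real) = 1.0616 / 1.0145
(1 + r_real) = 1.046427
r_real = 1.046427 - 1 = 0.046427

0.046427


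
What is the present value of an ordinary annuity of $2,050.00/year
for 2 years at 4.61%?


Formula: PV = PMT * (1 - (1+r)^(-n)) / r
Discount factor: (1 + 0.0461)^(-2) = 0.913805
Bracket: 1 - 0.913805 = 0.086195
PV = $2,050.00 * 0.086195 / 0.0461 = $3,832.96

$3,832.96


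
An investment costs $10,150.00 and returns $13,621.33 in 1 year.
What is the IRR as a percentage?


Formula: IRR = C1/C0 - 1
Substituting: IRR = $13,621.33 / $10,150.00 - 1
Ratio: 1.342003 - 1 = 0.342003
IRR = 34.2003%

34.2003%


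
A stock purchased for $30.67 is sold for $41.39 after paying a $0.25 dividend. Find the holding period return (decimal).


Formula: HPR = (P1 - P0 + D) / P0
Gain: $41.39 - $30.67 + $0.25 = $10.97
HPR = $10.97 / $30.67 = 0.3577

0.3577


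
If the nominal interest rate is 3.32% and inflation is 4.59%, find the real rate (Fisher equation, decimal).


Formula: (1 + r_real) = (1 + r_nom) / (1 + inflation)
Substituting: (1 + r_real) = 1.0332 / 1.0459
(1 + r_real) = 0.987857
r_real = 0.987857 - 1 = -0.012143

-0.012143


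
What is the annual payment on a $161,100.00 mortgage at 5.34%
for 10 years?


Formula: PMT = PV * r / (1 - (1+r)^(-n))
Denominator: 1 - (1 + 0.0534)^(-10) = 0.405616
Numerator: $161,100.00 * 0.0534 = 8602.74
PMT = 8602.74 / 0.405616 = $21,209.06

$21,209.06


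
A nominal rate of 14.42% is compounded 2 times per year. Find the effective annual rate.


Formula: EAR = (1 + r/m)^m - 1
Period rate: r/m = 0.1442 / 2 = 0.0721
Compounding: (1 + 0.0721)^2 = 1.149398
EAR = 1.149398 - 1 = 0.149398

0.149398


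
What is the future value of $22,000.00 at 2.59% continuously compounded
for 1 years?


Formula: FV = P * e^(r*t)
Exponent: r*t = 0.0259 * 1 = 0.0259
e^(0.0259) = 1.026238
FV = $22,000.00 * 1.026238 = $22,577.24

$22,577.24


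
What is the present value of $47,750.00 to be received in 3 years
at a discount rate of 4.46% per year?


Formula: PV = FV / (1 + r)^n
Substituting: PV = $47,750.00 / (1 + 0.0446)^3
Discount factor: (1.0446)^3 = 1.139856
PV = $47,750.00 / 1.139856 = $41,891.25

$41,891.25


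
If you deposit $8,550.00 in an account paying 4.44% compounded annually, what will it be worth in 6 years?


Formula: FV = P * (1 + r)^n
Substituting: FV = $8,550.00 * (1 + 0.0444)^6
Growth factor: (1.0444)^6 = 1.29778
FV = $8,550.00 * 1.29778 = $11,096.02

$11,096.02


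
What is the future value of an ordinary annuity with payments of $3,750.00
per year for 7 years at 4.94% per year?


Formula: FV = PMT * ((1+r)^n - 1) / r
Growth factor: (1 + 0.0494)^7 = 1.401482
Numerator: 1.401482 - 1 = 0.401482
FV = $3,750.00 * 0.401482 / 0.0494 = $30,476.85

$30,476.85


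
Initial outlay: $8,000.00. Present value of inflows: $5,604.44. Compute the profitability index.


Formula: PI = PV(cash flows) / initial investment
Substituting: PI = $5,604.44 / $8,000.00
PI = 0.7006

0.7006


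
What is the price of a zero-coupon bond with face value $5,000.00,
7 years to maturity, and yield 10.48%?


Formula: Price = FV / (1 + r)^n
Substituting: Price = $5,000.00 / (1 + 0.1048)^7
Discount factor: (1.1048)^7 = 2.009026
Price = $5,000.00 / 2.009026 = $2,488.77

$2,488.77


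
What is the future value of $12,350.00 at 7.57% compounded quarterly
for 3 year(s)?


Formula: FV = P * (1 + r/m)^(m*t)
Period rate: r/m = 0.0757 / 4 = 0.018925
Total periods: m*t = 4 * 3 = 12
Growth factor: (1 + 0.018925)^12 = 1.252295
FV = $12,350.00 * 1.252295 = $15,465.84

$15,465.84


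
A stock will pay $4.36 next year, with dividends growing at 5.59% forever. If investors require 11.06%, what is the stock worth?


Formula: P = D1 / (r - g)
Spread: r - g = 0.1106 - 0.0559 = 0.0547
Substituting: P = $4.36 / 0.0547
P = $79.71

$79.71


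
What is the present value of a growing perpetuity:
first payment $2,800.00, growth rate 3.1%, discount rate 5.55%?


Formula: PV = C / (r - g)
Spread: r - g = 0.0555 - 0.031 = 0.0245
Substituting: PV = $2,800.00 / 0.0245
PV = $114,285.71

$114,285.71


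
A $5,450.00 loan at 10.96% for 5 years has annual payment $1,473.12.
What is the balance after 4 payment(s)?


Formula: Balance = PV*(1+r)^k - PMT*((1+r)^k - 1)/r
Growth: (1 + 0.1096)^4 = 1.515883
Accumulated factor: ((1+r)^k - 1)/r = 4.706965
Balance = $5,450.00 * 1.515883 - $1,473.12 * 4.706965
Balance = $1,327.64

$1,327.64


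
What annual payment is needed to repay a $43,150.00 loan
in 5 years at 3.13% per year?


Formula: PMT = PV * r / (1 - (1+r)^(-n))
Denominator: 1 - (1 + 0.0313)^(-5) = 0.142814
Numerator: $43,150.00 * 0.0313 = 1350.595
PMT = 1350.595 / 0.142814 = $9,457.00

$9,457.00


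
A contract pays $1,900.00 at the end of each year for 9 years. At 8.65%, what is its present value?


Formula: PV = PMT * (1 - (1+r)^(-n)) / r
Discount factor: (1 + 0.0865)^(-9) = 0.47395
Bracket: 1 - 0.47395 = 0.52605
PV = $1,900.00 * 0.52605 / 0.0865 = $11,554.86

$11,554.86


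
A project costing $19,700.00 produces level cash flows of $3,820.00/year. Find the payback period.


Formula: Payback = investment / annual cash flow
Substituting: Payback = $19,700.00 / $3,820.00
Payback = 5.1571 years

5.1571 years


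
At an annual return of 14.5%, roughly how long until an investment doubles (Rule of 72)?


Formula: Years ≈ 72 / r
Substituting: Years ≈ 72 / 14.5
Years ≈ 5.0

5.0 years


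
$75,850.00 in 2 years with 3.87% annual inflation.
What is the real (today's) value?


Formula: Real value = nominal / (1 + inflation)^years
Price level: (1 + 0.0387)^2 = 1.078898
Real value = $75,850.00 / 1.078898 = $70,303.24

$70,303.24


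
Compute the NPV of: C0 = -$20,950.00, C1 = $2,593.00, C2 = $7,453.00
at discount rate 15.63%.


Formula: NPV = C0 + C1/(1+r) + C2/(1+r)^2
Discount C1: $2,593.00 / (1 + 0.1563) = $2,242.50
Discount C2: $7,453.00 / (1 + 0.1563)^2 = $5,574.30
NPV = -$20,950.00 + $2,242.50 + $5,574.30 = -$13,133.21

-$13,133.21


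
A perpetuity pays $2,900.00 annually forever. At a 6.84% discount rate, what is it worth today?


Formula: PV = C / r
Substituting: PV = $2,900.00 / 0.0684
PV = $42,397.66

$42,397.66


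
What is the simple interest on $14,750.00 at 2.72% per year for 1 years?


Formula: I = P * r * t
Substituting: I = $14,750.00 * 0.0272 * 1
Step: I = $14,750.00 * 0.0272
I = $401.20

$401.20


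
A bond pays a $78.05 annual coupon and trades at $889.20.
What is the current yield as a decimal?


Formula: Current yield = annual coupon / price
Substituting: CY = $78.05 / $889.20
CY = 0.087776

0.087776


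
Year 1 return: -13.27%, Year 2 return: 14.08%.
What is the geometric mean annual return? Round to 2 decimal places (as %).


Formula: Geometric mean = ((1+r1)*(1+r2))^(1/2) - 1
Product: (1 + -0.1327) * (1 + 0.1408) = 0.8673 * 1.1408 = 0.989416
Square root: 0.989416^0.5 = 0.994694
Geometric mean = 0.994694 - 1 = -0.005306
As percentage: -0.53%

-0.53%


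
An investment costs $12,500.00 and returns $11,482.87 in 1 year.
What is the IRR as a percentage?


Formula: IRR = C1/C0 - 1
Substituting: IRR = $11,482.87 / $12,500.00 - 1
Ratio: 0.91863 - 1 = -0.08137
IRR = -8.137%

-8.137%


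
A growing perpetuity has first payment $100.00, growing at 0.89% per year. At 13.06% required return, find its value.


Formula: PV = C / (r - g)
Spread: r - g = 0.1306 - 0.0089 = 0.1217
Substituting: PV = $100.00 / 0.1217
PV = $821.69

$821.69


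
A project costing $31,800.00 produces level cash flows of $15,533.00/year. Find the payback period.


Formula: Payback = investment / annual cash flow
Substituting: Payback = $31,800.00 / $15,533.00
Payback = 2.0473 years

2.0473 years


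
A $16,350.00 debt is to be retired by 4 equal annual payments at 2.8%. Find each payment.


Formula: PMT = PV * r / (1 - (1+r)^(-n))
Denominator: 1 - (1 + 0.028)^(-4) = 0.104578
Numerator: $16,350.00 * 0.028 = 457.8
PMT = 457.8 / 0.104578 = $4,377.57

$4,377.57


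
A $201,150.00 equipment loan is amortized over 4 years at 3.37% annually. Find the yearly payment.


Formula: PMT = PV * r / (1 - (1+r)^(-n))
Denominator: 1 - (1 + 0.0337)^(-4) = 0.124166
Numerator: $201,150.00 * 0.0337 = 6778.755
PMT = 6778.755 / 0.124166 = $54,594.41

$54,594.41


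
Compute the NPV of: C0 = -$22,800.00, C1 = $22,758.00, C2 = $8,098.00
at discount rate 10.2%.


Formula: NPV = C0 + C1/(1+r) + C2/(1+r)^2
Discount C1: $22,758.00 / (1 + 0.102) = $20,651.54
Discount C2: $8,098.00 / (1 + 0.102)^2 = $6,668.29
NPV = -$22,800.00 + $20,651.54 + $6,668.29 = $4,519.83

$4,519.83


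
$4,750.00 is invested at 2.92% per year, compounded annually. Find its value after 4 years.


Formula: FV = P * (1 + r)^n
Substituting: FV = $4,750.00 * (1 + 0.0292)^4
Growth factor: (1.0292)^4 = 1.122016
FV = $4,750.00 * 1.122016 = $5,329.58

$5,329.58


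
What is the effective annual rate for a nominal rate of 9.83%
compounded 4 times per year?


Formula: EAR = (1 + r/m)^m - 1
Period rate: r/m = 0.0983 / 4 = 0.024575
Compounding: (1 + 0.024575)^4 = 1.101983
EAR = 1.101983 - 1 = 0.101983

0.101983


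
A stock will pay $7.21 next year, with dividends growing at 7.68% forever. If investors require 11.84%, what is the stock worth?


Formula: P = D1 / (r - g)
Spread: r - g = 0.1184 - 0.0768 = 0.0416
Substituting: P = $7.21 / 0.0416
P = $173.32

$173.32


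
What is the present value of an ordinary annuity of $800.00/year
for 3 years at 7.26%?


Formula: PV = PMT * (1 - (1+r)^(-n)) / r
Discount factor: (1 + 0.0726)^(-3) = 0.810376
Bracket: 1 - 0.810376 = 0.189624
PV = $800.00 * 0.189624 / 0.0726 = $2,089.52

$2,089.52


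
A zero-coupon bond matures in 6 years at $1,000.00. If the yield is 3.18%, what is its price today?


Formula: Price = FV / (1 + r)^n
Substituting: Price = $1,000.00 / (1 + 0.0318)^6
Discount factor: (1.0318)^6 = 1.206627
Price = $1,000.00 / 1.206627 = $828.76

$828.76


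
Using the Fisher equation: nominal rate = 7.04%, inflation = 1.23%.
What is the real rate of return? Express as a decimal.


Formula: (1 + r_real) = (1 + r_nom) / (1 + inflation)
Substituting: (1 + r_real) = 1.0704 / 1.0123
(1 + r_real) = 1.057394
r_real = 1.057394 - 1 = 0.057394

0.057394


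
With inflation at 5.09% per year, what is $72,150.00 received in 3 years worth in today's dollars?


Formula: Real value = nominal / (1 + inflation)^years
Price level: (1 + 0.0509)^3 = 1.160604
Real value = $72,150.00 / 1.160604 = $62,165.89

$62,165.89


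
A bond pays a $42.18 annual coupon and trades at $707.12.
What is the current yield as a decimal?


Formula: Current yield = annual coupon / price
Substituting: CY = $42.18 / $707.12
CY = 0.05965

0.05965


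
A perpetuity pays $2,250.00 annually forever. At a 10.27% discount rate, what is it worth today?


Formula: PV = C / r
Substituting: PV = $2,250.00 / 0.1027
PV = $21,908.47

$21,908.47


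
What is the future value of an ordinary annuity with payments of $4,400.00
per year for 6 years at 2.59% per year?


Formula: FV = PMT * ((1+r)^n - 1) / r
Growth factor: (1 + 0.0259)^6 = 1.165816
Numerator: 1.165816 - 1 = 0.165816
FV = $4,400.00 * 0.165816 / 0.0259 = $28,169.59

$28,169.59


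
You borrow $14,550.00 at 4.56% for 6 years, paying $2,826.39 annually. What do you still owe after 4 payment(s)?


Formula: Balance = PV*(1+r)^k - PMT*((1+r)^k - 1)/r
Growth: (1 + 0.0456)^4 = 1.19526
Accumulated factor: ((1+r)^k - 1)/r = 4.282012
Balance = $14,550.00 * 1.19526 - $2,826.39 * 4.282012
Balance = $5,288.39

$5,288.39


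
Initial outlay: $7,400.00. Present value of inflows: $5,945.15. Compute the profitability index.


Formula: PI = PV(cash flows) / initial investment
Substituting: PI = $5,945.15 / $7,400.00
PI = 0.8034

0.8034


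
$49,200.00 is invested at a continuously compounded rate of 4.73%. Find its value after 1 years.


Formula: FV = P * e^(r*t)
Exponent: r*t = 0.0473 * 1 = 0.0473
e^(0.0473) = 1.048436
FV = $49,200.00 * 1.048436 = $51,583.08

$51,583.08


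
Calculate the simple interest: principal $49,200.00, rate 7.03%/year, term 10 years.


Formula: I = P * r * t
Substituting: I = $49,200.00 * 0.0703 * 10
Step: I = $49,200.00 * 0.703
I = $34,587.60

$34,587.60


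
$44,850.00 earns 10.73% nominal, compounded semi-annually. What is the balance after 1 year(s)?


Formula: FV = P * (1 + r/m)^(m*t)
Period rate: r/m = 0.1073 / 2 = 0.05365
Total periods: m*t = 2 * 1 = 2
Growth factor: (1 + 0.05365)^2 = 1.110178
FV = $44,850.00 * 1.110178 = $49,791.50

$49,791.50


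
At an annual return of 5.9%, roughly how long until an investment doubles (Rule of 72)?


Formula: Years ≈ 72 / r
Substituting: Years ≈ 72 / 5.9
Years ≈ 12.2

12.2 years


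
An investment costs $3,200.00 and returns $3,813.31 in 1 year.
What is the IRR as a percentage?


Formula: IRR = C1/C0 - 1
Substituting: IRR = $3,813.31 / $3,200.00 - 1
Ratio: 1.191659 - 1 = 0.191659
IRR = 19.1659%

19.1659%


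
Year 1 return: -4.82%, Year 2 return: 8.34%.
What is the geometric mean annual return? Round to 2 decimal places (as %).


Formula: Geometric mean = ((1+r1)*(1+r2))^(1/2) - 1
Product: (1 + -0.0482) * (1 + 0.0834) = 0.9518 * 1.0834 = 1.03118
Square root: 1.03118^0.5 = 1.01547
Geometric mean = 1.01547 - 1 = 0.01547
As percentage: 1.55%

1.55%


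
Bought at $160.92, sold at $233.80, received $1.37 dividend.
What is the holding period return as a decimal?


Formula: HPR = (P1 - P0 + D) / P0
Gain: $233.80 - $160.92 + $1.37 = $74.25
HPR = $74.25 / $160.92 = 0.4614

0.4614


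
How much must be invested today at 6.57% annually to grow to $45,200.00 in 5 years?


Formula: PV = FV / (1 + r)^n
Substituting: PV = $45,200.00 / (1 + 0.0657)^5
Discount factor: (1.0657)^5 = 1.374595
PV = $45,200.00 / 1.374595 = $32,882.41

$32,882.41


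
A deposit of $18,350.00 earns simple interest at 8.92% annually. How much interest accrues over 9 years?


Formula: I = P * r * t
Substituting: I = $18,350.00 * 0.0892 * 9
Step: I = $18,350.00 * 0.8028
I = $14,731.38

$14,731.38


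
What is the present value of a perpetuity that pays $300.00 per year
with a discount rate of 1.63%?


Formula: PV = C / r
Substituting: PV = $300.00 / 0.0163
PV = $18,404.91

$18,404.91


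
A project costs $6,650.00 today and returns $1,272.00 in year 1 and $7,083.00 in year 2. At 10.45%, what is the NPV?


Formula: NPV = C0 + C1/(1+r) + C2/(1+r)^2
Discount C1: $1,272.00 / (1 + 0.1045) = $1,151.65
Discount C2: $7,083.00 / (1 + 0.1045)^2 = $5,806.12
NPV = -$6,650.00 + $1,151.65 + $5,806.12 = $307.77

$307.77


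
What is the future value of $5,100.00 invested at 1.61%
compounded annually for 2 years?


Formula: FV = P * (1 + r)^n
Substituting: FV = $5,100.00 * (1 + 0.0161)^2
Growth factor: (1.0161)^2 = 1.032459
FV = $5,100.00 * 1.032459 = $5,265.54

$5,265.54


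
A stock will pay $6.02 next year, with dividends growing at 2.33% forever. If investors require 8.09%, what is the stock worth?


Formula: P = D1 / (r - g)
Spread: r - g = 0.0809 - 0.0233 = 0.0576
Substituting: P = $6.02 / 0.0576
P = $104.51

$104.51


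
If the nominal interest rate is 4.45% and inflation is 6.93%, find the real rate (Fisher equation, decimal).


Formula: (1 + r_real) = (1 + r_nom) / (1 + inflation)
Substituting: (1 + r_real) = 1.0445 / 1.0693
(1 + r_real) = 0.976807
r_real = 0.976807 - 1 = -0.023193

-0.023193


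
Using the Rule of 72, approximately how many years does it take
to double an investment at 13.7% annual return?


Formula: Years ≈ 72 / r
Substituting: Years ≈ 72 / 13.7
Years ≈ 5.3

5.3 years


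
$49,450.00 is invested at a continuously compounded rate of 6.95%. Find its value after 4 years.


Formula: FV = P * e^(r*t)
Exponent: r*t = 0.0695 * 4 = 0.278
e^(0.278) = 1.320486
FV = $49,450.00 * 1.320486 = $65,298.04

$65,298.04


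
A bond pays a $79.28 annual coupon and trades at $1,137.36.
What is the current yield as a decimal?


Formula: Current yield = annual coupon / price
Substituting: CY = $79.28 / $1,137.36
CY = 0.069705

0.069705


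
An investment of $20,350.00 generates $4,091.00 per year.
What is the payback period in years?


Formula: Payback = investment / annual cash flow
Substituting: Payback = $20,350.00 / $4,091.00
Payback = 4.9743 years

4.9743 years


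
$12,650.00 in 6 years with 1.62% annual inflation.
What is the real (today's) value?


Formula: Real value = nominal / (1 + inflation)^years
Price level: (1 + 0.0162)^6 = 1.101223
Real value = $12,650.00 / 1.101223 = $11,487.23

$11,487.23


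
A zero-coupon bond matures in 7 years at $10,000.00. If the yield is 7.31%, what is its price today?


Formula: Price = FV / (1 + r)^n
Substituting: Price = $10,000.00 / (1 + 0.0731)^7
Discount factor: (1.0731)^7 = 1.638632
Price = $10,000.00 / 1.638632 = $6,102.65

$6,102.65


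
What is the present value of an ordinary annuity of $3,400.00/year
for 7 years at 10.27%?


Formula: PV = PMT * (1 - (1+r)^(-n)) / r
Discount factor: (1 + 0.1027)^(-7) = 0.504427
Bracket: 1 - 0.504427 = 0.495573
PV = $3,400.00 * 0.495573 / 0.1027 = $16,406.50

$16,406.50


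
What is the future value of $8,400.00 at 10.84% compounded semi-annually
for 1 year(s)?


Formula: FV = P * (1 + r/m)^(m*t)
Period rate: r/m = 0.1084 / 2 = 0.0542
Total periods: m*t = 2 * 1 = 2
Growth factor: (1 + 0.0542)^2 = 1.111338
FV = $8,400.00 * 1.111338 = $9,335.24

$9,335.24


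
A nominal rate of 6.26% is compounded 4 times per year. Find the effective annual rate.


Formula: EAR = (1 + r/m)^m - 1
Period rate: r/m = 0.0626 / 4 = 0.01565
Compounding: (1 + 0.01565)^4 = 1.064085
EAR = 1.064085 - 1 = 0.064085

0.064085


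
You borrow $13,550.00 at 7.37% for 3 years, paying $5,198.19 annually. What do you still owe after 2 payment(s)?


Formula: Balance = PV*(1+r)^k - PMT*((1+r)^k - 1)/r
Growth: (1 + 0.0737)^2 = 1.152832
Accumulated factor: ((1+r)^k - 1)/r = 2.0737
Balance = $13,550.00 * 1.152832 - $5,198.19 * 2.0737
Balance = $4,841.38

$4,841.38


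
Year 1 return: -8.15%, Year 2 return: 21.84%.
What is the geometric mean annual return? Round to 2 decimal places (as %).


Formula: Geometric mean = ((1+r1)*(1+r2))^(1/2) - 1
Product: (1 + -0.0815) * (1 + 0.2184) = 0.9185 * 1.2184 = 1.1191
Square root: 1.1191^0.5 = 1.057875
Geometric mean = 1.057875 - 1 = 0.057875
As percentage: 5.79%

5.79%


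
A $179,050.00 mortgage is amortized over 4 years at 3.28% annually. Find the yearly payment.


Formula: PMT = PV * r / (1 - (1+r)^(-n))
Denominator: 1 - (1 + 0.0328)^(-4) = 0.121109
Numerator: $179,050.00 * 0.0328 = 5872.84
PMT = 5872.84 / 0.121109 = $48,492.24

$48,492.24


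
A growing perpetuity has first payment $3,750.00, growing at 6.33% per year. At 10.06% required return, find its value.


Formula: PV = C / (r - g)
Spread: r - g = 0.1006 - 0.0633 = 0.0373
Substituting: PV = $3,750.00 / 0.0373
PV = $100,536.19

$100,536.19


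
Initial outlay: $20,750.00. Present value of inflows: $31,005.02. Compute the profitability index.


Formula: PI = PV(cash flows) / initial investment
Substituting: PI = $31,005.02 / $20,750.00
PI = 1.4942

1.4942


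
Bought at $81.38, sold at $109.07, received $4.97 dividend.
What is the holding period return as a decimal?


Formula: HPR = (P1 - P0 + D) / P0
Gain: $109.07 - $81.38 + $4.97 = $32.66
HPR = $32.66 / $81.38 = 0.4013

0.4013


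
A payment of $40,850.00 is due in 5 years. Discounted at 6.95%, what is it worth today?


Formula: PV = FV / (1 + r)^n
Substituting: PV = $40,850.00 / (1 + 0.0695)^5
Discount factor: (1.0695)^5 = 1.399278
PV = $40,850.00 / 1.399278 = $29,193.63

$29,193.63


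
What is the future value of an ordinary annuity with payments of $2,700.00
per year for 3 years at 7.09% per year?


Formula: FV = PMT * ((1+r)^n - 1) / r
Growth factor: (1 + 0.0709)^3 = 1.228137
Numerator: 1.228137 - 1 = 0.228137
FV = $2,700.00 * 0.228137 / 0.0709 = $8,687.86

$8,687.86


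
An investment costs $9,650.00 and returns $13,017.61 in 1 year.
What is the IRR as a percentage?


Formula: IRR = C1/C0 - 1
Substituting: IRR = $13,017.61 / $9,650.00 - 1
Ratio: 1.348975 - 1 = 0.348975
IRR = 34.8975%

34.8975%


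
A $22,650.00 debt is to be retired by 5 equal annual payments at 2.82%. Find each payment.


Formula: PMT = PV * r / (1 - (1+r)^(-n))
Denominator: 1 - (1 + 0.0282)^(-5) = 0.129814
Numerator: $22,650.00 * 0.0282 = 638.73
PMT = 638.73 / 0.129814 = $4,920.34

$4,920.34


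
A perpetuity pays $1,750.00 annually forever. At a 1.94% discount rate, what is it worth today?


Formula: PV = C / r
Substituting: PV = $1,750.00 / 0.0194
PV = $90,206.19

$90,206.19


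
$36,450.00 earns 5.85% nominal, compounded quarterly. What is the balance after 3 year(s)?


Formula: FV = P * (1 + r/m)^(m*t)
Period rate: r/m = 0.0585 / 4 = 0.014625
Total periods: m*t = 4 * 3 = 12
Growth factor: (1 + 0.014625)^12 = 1.190328
FV = $36,450.00 * 1.190328 = $43,387.46

$43,387.46


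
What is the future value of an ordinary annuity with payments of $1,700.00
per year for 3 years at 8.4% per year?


Formula: FV = PMT * ((1+r)^n - 1) / r
Growth factor: (1 + 0.084)^3 = 1.273761
Numerator: 1.273761 - 1 = 0.273761
FV = $1,700.00 * 0.273761 / 0.084 = $5,540.40

$5,540.40


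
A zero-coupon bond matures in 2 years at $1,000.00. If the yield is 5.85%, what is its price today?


Formula: Price = FV / (1 + r)^n
Substituting: Price = $1,000.00 / (1 + 0.0585)^2
Discount factor: (1.0585)^2 = 1.120422
Price = $1,000.00 / 1.120422 = $892.52

$892.52


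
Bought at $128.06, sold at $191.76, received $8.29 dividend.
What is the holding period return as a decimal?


Formula: HPR = (P1 - P0 + D) / P0
Gain: $191.76 - $128.06 + $8.29 = $71.99
HPR = $71.99 / $128.06 = 0.5622

0.5622


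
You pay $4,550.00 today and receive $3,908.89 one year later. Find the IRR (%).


Formula: IRR = C1/C0 - 1
Substituting: IRR = $3,908.89 / $4,550.00 - 1
Ratio: 0.859097 - 1 = -0.140903
IRR = -14.0903%

-14.0903%


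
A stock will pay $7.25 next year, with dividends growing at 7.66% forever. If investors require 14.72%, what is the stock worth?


Formula: P = D1 / (r - g)
Spread: r - g = 0.1472 - 0.0766 = 0.0706
Substituting: P = $7.25 / 0.0706
P = $102.69

$102.69


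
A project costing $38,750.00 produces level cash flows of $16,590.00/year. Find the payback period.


Formula: Payback = investment / annual cash flow
Substituting: Payback = $38,750.00 / $16,590.00
Payback = 2.3357 years

2.3357 years


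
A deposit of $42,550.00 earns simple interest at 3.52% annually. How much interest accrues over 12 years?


Formula: I = P * r * t
Substituting: I = $42,550.00 * 0.0352 * 12
Step: I = $42,550.00 * 0.4224
I = $17,973.12

$17,973.12


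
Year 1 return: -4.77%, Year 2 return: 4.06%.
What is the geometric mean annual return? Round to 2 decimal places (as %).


Formula: Geometric mean = ((1+r1)*(1+r2))^(1/2) - 1
Product: (1 + -0.0477) * (1 + 0.0406) = 0.9523 * 1.0406 = 0.990963
Square root: 0.990963^0.5 = 0.995471
Geometric mean = 0.995471 - 1 = -0.004529
As percentage: -0.45%

-0.45%


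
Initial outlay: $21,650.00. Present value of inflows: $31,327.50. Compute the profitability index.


Formula: PI = PV(cash flows) / initial investment
Substituting: PI = $31,327.50 / $21,650.00
PI = 1.447

1.447


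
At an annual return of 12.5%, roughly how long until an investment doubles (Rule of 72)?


Formula: Years ≈ 72 / r
Substituting: Years ≈ 72 / 12.5
Years ≈ 5.8

5.8 years


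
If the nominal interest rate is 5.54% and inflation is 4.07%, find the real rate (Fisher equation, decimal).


Formula: (1 + r_real) = (1 + r_nom) / (1 + inflation)
Substituting: (1 + r_real) = 1.0554 / 1.0407
(1 + r_real) = 1.014125
r_real = 1.014125 - 1 = 0.014125

0.014125


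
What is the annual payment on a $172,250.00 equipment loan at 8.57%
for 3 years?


Formula: PMT = PV * r / (1 - (1+r)^(-n))
Denominator: 1 - (1 + 0.0857)^(-3) = 0.218605
Numerator: $172,250.00 * 0.0857 = 14761.825
PMT = 14761.825 / 0.218605 = $67,527.31

$67,527.31


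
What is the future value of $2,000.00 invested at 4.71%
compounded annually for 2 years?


Formula: FV = P * (1 + r)^n
Substituting: FV = $2,000.00 * (1 + 0.0471)^2
Growth factor: (1.0471)^2 = 1.096418
FV = $2,000.00 * 1.096418 = $2,192.84

$2,192.84


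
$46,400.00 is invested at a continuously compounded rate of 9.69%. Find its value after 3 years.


Formula: FV = P * e^(r*t)
Exponent: r*t = 0.0969 * 3 = 0.2907
e^(0.2907) = 1.337363
FV = $46,400.00 * 1.337363 = $62,053.66

$62,053.66


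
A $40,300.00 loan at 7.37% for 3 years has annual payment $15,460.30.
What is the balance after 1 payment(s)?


Formula: Balance = PV*(1+r)^k - PMT*((1+r)^k - 1)/r
Growth: (1 + 0.0737)^1 = 1.0737
Accumulated factor: ((1+r)^k - 1)/r = 1.0
Balance = $40,300.00 * 1.0737 - $15,460.30 * 1.0
Balance = $27,809.81

$27,809.81


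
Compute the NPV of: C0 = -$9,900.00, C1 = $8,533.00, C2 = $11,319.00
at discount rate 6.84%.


Formula: NPV = C0 + C1/(1+r) + C2/(1+r)^2
Discount C1: $8,533.00 / (1 + 0.0684) = $7,986.71
Discount C2: $11,319.00 / (1 + 0.0684)^2 = $9,916.09
NPV = -$9,900.00 + $7,986.71 + $9,916.09 = $8,002.80

$8,002.80


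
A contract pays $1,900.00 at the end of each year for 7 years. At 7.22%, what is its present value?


Formula: PV = PMT * (1 - (1+r)^(-n)) / r
Discount factor: (1 + 0.0722)^(-7) = 0.61386
Bracket: 1 - 0.61386 = 0.38614
PV = $1,900.00 * 0.38614 / 0.0722 = $10,161.58

$10,161.58


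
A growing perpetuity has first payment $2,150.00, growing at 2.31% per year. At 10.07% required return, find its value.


Formula: PV = C / (r - g)
Spread: r - g = 0.1007 - 0.0231 = 0.0776
Substituting: PV = $2,150.00 / 0.0776
PV = $27,706.19

$27,706.19


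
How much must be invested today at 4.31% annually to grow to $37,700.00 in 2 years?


Formula: PV = FV / (1 + r)^n
Substituting: PV = $37,700.00 / (1 + 0.0431)^2
Discount factor: (1.0431)^2 = 1.088058
PV = $37,700.00 / 1.088058 = $34,648.90

$34,648.90


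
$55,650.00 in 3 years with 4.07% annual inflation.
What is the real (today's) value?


Formula: Real value = nominal / (1 + inflation)^years
Price level: (1 + 0.0407)^3 = 1.127137
Real value = $55,650.00 / 1.127137 = $49,372.88

$49,372.88


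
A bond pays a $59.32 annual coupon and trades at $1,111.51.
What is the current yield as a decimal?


Formula: Current yield = annual coupon / price
Substituting: CY = $59.32 / $1,111.51
CY = 0.053369

0.053369


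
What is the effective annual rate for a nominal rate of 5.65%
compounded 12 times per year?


Formula: EAR = (1 + r/m)^m - 1
Period rate: r/m = 0.0565 / 12 = 0.004708
Compounding: (1 + 0.004708)^12 = 1.057986
EAR = 1.057986 - 1 = 0.057986

0.057986


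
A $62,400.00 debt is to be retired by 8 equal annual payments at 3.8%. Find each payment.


Formula: PMT = PV * r / (1 - (1+r)^(-n))
Denominator: 1 - (1 + 0.038)^(-8) = 0.25797
Numerator: $62,400.00 * 0.038 = 2371.2
PMT = 2371.2 / 0.25797 = $9,191.75

$9,191.75


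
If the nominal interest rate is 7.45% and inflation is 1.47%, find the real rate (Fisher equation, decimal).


Formula: (1 + r_real) = (1 + r_nom) / (1 + inflation)
Substituting: (1 + r_real) = 1.0745 / 1.0147
(1 + r_real) = 1.058934
r_real = 1.058934 - 1 = 0.058934

0.058934


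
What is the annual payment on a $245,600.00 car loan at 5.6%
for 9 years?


Formula: PMT = PV * r / (1 - (1+r)^(-n))
Denominator: 1 - (1 + 0.056)^(-9) = 0.387615
Numerator: $245,600.00 * 0.056 = 13753.6
PMT = 13753.6 / 0.387615 = $35,482.66

$35,482.66


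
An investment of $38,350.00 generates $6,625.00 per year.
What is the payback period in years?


Formula: Payback = investment / annual cash flow
Substituting: Payback = $38,350.00 / $6,625.00
Payback = 5.7887 years

5.7887 years


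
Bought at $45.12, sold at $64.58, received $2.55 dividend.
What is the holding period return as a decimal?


Formula: HPR = (P1 - P0 + D) / P0
Gain: $64.58 - $45.12 + $2.55 = $22.01
HPR = $22.01 / $45.12 = 0.4878

0.4878


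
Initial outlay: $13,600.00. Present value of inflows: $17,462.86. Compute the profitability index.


Formula: PI = PV(cash flows) / initial investment
Substituting: PI = $17,462.86 / $13,600.00
PI = 1.284

1.284


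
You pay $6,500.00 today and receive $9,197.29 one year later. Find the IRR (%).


Formula: IRR = C1/C0 - 1
Substituting: IRR = $9,197.29 / $6,500.00 - 1
Ratio: 1.414968 - 1 = 0.414968
IRR = 41.4968%

41.4968%


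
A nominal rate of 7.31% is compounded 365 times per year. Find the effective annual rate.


Formula: EAR = (1 + r/m)^m - 1
Period rate: r/m = 0.0731 / 365 = 0.0002
Compounding: (1 + 0.0002)^365 = 1.07583
EAR = 1.07583 - 1 = 0.07583

0.07583
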